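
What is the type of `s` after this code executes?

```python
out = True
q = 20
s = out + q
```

bool + int returns int (True is 1, so 1 + 20 = 21)

int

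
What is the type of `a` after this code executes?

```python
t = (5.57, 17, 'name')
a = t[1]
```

Index 1 of tuple is 17 which is int

int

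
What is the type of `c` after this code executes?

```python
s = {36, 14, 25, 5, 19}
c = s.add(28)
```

set.add() returns None (mutates in place)

NoneType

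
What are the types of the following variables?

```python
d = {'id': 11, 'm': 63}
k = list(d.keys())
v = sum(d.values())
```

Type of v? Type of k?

sum of int values returns int; list(...) returns list

int, list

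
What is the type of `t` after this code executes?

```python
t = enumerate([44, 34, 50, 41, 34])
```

enumerate() returns an enumerate iterator object

enumerate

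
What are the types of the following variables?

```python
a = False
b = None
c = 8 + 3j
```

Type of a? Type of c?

a is bool; c is complex

bool, complex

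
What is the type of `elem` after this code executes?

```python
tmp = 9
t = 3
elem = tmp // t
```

int // int returns int (9 // 3 = 3)

int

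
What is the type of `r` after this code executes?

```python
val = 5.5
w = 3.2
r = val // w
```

float // float returns float (floor division preserves float type)

float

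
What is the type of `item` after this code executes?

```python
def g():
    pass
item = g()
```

A function with no return statement returns None

NoneType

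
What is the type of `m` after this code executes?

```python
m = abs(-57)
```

abs() of int returns int

int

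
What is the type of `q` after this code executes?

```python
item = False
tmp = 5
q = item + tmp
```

bool + int returns int (False is 0, so 0 + 5 = 5)

int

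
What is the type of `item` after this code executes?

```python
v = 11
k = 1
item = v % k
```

int % int returns int (11 % 1 = 0)

int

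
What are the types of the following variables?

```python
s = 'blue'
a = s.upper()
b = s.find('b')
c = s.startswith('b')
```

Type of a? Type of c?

str.upper() returns str; str.startswith() returns bool

str, bool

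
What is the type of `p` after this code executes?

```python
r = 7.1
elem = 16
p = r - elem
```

float - int returns float (7.1 - 16 = -8.9)

float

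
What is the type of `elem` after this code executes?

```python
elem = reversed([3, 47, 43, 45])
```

reversed() on a list returns a list_reverseiterator

list_reverseiterator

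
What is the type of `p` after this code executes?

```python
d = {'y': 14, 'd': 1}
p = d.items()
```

dict.items() returns a dict_items view

dict_items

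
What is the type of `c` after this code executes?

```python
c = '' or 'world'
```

'or' returns first truthy value ('world', which is str)

str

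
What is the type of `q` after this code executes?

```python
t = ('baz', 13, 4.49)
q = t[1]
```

Index 1 of tuple is 13 which is int

int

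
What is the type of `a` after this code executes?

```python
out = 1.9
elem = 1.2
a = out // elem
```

float // float returns float (floor division preserves float type)

float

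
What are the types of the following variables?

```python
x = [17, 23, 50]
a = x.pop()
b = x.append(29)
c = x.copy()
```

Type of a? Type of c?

list.pop() returns the element (int); list.copy() returns list

int, list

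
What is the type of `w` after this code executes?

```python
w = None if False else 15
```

Ternary: condition is False, else branch (15) taken → int

int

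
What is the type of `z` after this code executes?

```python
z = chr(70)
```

chr() returns str (single character)

str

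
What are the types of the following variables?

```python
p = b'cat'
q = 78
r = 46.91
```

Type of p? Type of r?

p is bytes; r is float

bytes, float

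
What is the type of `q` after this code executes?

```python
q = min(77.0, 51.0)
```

min() of floats returns float

float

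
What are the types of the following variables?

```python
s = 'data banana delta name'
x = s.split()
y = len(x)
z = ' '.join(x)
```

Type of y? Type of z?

len() returns int; str.join() returns str

int, str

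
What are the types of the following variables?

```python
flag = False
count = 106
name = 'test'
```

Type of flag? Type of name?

flag is bool; name is str

bool, str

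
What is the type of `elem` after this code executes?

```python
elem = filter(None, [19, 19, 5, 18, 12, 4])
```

filter() returns a filter iterator object

filter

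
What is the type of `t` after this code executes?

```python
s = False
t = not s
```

'not' always returns bool

bool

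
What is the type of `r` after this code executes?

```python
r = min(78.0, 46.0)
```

min() of floats returns float

float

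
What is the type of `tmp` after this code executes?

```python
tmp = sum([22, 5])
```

sum() of ints returns int

int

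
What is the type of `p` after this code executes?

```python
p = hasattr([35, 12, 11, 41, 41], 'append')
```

hasattr() returns bool

bool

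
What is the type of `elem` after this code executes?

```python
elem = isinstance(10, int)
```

isinstance() returns bool

bool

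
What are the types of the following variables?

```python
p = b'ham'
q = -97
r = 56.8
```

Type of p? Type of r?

p is bytes; r is float

bytes, float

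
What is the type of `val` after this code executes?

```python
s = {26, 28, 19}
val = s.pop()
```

Popping from a set of ints returns int

int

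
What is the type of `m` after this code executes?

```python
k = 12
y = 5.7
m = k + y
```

int + float returns float (12 + 5.7 = 17.7)

float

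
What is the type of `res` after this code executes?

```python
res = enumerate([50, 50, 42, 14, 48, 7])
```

enumerate() returns an enumerate iterator object

enumerate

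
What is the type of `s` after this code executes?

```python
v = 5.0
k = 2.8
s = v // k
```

float // float returns float (floor division preserves float type)

float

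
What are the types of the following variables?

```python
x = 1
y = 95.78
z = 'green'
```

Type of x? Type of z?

x is int; z is str

int, str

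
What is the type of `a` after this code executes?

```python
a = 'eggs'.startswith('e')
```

str.startswith() returns bool

bool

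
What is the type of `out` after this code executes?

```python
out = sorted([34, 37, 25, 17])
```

sorted() always returns list

list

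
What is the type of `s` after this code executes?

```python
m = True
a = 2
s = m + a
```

bool + int returns int (True is 1, so 1 + 2 = 3)

int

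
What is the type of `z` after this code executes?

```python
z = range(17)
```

range() returns a range object

range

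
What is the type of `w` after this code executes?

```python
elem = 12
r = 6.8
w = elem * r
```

int * float returns float (12 * 6.8 = 81.6)

float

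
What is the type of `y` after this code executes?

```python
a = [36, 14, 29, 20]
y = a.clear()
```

list.clear() returns None

NoneType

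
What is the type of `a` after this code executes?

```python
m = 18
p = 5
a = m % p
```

int % int returns int (18 % 5 = 3)

int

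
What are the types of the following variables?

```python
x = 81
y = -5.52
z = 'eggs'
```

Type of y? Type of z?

y is float; z is str

float, str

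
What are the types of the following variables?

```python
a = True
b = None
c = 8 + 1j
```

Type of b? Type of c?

b is NoneType; c is complex

NoneType, complex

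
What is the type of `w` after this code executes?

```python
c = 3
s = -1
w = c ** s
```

int ** negative int returns float

float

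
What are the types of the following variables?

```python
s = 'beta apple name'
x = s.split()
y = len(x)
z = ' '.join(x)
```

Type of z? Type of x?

str.join() returns str; str.split() returns list

str, list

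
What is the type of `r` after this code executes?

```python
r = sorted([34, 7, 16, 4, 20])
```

sorted() always returns list

list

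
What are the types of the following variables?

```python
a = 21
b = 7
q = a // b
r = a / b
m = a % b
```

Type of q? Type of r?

int // int returns int; int / int returns float

int, float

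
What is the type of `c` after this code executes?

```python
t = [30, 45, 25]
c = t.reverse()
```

list.reverse() returns None

NoneType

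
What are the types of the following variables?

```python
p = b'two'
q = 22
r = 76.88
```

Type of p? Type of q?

p is bytes; q is int

bytes, int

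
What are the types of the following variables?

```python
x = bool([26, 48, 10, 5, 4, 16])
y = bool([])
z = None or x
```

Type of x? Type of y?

bool() returns bool; bool() returns bool

bool, bool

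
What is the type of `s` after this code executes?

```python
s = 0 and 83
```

'and' returns the first falsy value (0, which is int)

int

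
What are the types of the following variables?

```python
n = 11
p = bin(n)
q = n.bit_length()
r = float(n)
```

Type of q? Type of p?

int.bit_length() returns int; bin() returns str

int, str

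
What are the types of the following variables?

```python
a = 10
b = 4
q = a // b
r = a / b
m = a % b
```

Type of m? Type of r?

int % int returns int; int / int returns float

int, float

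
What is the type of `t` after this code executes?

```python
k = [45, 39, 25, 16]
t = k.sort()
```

list.sort() returns None (sorts in place)

NoneType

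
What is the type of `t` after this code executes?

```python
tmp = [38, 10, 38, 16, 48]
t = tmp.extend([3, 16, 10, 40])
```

list.extend() returns None

NoneType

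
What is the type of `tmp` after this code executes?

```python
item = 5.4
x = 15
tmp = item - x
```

float - int returns float (5.4 - 15 = -9.6)

float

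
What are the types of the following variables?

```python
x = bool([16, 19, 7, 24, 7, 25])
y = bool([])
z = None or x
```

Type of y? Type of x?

bool() returns bool; bool() returns bool

bool, bool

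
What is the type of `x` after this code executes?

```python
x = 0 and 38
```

'and' returns the first falsy value (0, which is int)

int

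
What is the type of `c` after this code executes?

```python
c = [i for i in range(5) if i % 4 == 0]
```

A list comprehension [...] produces a list

list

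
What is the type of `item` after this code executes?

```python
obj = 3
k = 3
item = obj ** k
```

int ** positive int returns int (3 ** 3 = 27)

int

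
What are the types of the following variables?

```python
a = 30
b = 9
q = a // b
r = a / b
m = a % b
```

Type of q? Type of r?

int // int returns int; int / int returns float

int, float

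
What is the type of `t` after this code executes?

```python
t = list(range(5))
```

list(range(...)) returns list

list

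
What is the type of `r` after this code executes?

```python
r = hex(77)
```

hex() returns str representation

str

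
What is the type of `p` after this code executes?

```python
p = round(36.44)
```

round() with no ndigits arg returns int

int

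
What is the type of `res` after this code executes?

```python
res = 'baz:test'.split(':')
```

str.split() returns list

list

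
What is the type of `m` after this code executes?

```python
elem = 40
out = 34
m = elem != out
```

Comparison operators return bool

bool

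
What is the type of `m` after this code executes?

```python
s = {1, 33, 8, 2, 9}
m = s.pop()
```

Popping from a set of ints returns int

int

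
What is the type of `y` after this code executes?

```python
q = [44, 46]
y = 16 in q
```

'in' operator returns bool

bool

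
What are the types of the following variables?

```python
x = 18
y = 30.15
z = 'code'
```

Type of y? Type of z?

y is float; z is str

float, str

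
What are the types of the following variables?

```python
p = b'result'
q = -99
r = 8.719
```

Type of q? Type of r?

q is int; r is float

int, float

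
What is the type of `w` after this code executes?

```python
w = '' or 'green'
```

'or' returns first truthy value ('green', which is str)

str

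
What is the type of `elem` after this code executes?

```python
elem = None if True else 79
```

Ternary: condition is True, if branch (None) taken → NoneType

NoneType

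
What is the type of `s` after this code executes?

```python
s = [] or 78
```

'or' returns first truthy value (78, which is int)

int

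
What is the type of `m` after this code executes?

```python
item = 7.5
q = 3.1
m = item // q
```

float // float returns float (floor division preserves float type)

float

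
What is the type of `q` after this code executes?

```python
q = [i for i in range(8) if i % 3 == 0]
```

A list comprehension [...] produces a list

list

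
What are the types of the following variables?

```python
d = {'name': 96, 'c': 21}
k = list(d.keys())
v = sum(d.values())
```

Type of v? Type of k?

sum of int values returns int; list(...) returns list

int, list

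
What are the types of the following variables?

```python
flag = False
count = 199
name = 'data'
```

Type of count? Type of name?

count is int; name is str

int, str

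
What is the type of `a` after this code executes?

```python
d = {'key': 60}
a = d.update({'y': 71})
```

dict.update() returns None

NoneType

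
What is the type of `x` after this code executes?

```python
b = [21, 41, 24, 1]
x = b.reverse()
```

list.reverse() returns None

NoneType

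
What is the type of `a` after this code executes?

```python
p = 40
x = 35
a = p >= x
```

Comparison operators return bool

bool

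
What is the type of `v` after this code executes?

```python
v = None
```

None has type NoneType

NoneType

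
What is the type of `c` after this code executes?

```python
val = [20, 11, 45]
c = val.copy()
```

list.copy() returns list

list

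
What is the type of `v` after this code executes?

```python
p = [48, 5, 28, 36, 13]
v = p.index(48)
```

list.index() returns int

int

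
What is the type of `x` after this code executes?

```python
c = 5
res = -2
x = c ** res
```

int ** negative int returns float

float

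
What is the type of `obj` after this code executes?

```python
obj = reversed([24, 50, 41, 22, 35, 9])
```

reversed() on a list returns a list_reverseiterator

list_reverseiterator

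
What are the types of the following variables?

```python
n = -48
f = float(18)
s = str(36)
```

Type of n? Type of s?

n is int; s is str

int, str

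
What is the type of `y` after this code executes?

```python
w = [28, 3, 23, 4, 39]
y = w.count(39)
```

list.count() returns int

int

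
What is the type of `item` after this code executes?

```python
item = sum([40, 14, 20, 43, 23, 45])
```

sum() of ints returns int

int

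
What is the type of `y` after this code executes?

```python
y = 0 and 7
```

'and' returns the first falsy value (0, which is int)

int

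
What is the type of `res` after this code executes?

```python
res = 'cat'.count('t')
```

str.count() returns int

int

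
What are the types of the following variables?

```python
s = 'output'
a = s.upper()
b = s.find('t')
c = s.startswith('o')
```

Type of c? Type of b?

str.startswith() returns bool; str.find() returns int

bool, int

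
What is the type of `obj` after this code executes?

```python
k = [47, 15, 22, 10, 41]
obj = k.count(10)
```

list.count() returns int

int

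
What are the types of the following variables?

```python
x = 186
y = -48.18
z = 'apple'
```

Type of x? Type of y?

x is int; y is float

int, float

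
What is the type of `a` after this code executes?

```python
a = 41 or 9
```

'or' returns the first truthy value (41, which is int)

int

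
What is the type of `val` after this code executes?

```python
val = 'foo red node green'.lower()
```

str.lower() returns str

str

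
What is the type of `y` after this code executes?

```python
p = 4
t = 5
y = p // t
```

int // int returns int (4 // 5 = 0)

int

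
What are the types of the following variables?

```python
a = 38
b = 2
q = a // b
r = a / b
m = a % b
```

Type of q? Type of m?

int // int returns int; int % int returns int

int, int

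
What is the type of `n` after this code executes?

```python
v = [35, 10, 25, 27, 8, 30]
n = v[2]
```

Indexing a list of ints returns int (v[2] = 25)

int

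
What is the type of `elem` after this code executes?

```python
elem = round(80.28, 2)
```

round() with ndigits arg returns float

float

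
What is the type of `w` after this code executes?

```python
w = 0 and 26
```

'and' returns the first falsy value (0, which is int)

int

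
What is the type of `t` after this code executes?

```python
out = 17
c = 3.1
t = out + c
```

int + float returns float (17 + 3.1 = 20.1)

float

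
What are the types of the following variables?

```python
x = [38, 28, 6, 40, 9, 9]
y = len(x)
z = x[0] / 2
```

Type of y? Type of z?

len() returns int; int / int returns float

int, float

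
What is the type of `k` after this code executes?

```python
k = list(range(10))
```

list(range(...)) returns list

list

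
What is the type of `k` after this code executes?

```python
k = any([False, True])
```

any() returns bool

bool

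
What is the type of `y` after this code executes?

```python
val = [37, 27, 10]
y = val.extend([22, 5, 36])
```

list.extend() returns None

NoneType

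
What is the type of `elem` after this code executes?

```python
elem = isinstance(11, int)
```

isinstance() returns bool

bool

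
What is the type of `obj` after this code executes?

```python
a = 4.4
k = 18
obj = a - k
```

float - int returns float (4.4 - 18 = -13.6)

float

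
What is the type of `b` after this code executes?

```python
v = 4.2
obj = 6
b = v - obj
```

float - int returns float (4.2 - 6 = -1.8)

float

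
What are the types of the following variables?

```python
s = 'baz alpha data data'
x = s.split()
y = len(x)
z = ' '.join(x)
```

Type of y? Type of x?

len() returns int; str.split() returns list

int, list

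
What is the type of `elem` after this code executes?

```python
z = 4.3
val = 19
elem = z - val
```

float - int returns float (4.3 - 19 = -14.7)

float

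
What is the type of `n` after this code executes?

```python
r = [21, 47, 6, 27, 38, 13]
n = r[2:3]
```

Slicing a list always returns a list

list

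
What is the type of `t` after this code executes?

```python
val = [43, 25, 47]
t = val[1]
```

Indexing a list of ints returns int (val[1] = 25)

int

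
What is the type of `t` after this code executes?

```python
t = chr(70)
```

chr() returns str (single character)

str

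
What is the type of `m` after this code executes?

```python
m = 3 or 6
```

'or' returns the first truthy value (3, which is int)

int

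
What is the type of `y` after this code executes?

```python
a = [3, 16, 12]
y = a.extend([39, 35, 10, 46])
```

list.extend() returns None

NoneType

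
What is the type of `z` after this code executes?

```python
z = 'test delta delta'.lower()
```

str.lower() returns str

str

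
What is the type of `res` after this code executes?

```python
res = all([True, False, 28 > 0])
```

all() returns bool

bool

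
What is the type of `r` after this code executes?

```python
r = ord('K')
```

ord() returns int (Unicode code point)

int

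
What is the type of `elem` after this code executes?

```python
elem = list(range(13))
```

list(range(...)) returns list

list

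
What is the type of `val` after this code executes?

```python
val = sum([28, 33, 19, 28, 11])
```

sum() of ints returns int

int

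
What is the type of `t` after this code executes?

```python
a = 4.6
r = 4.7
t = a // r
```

float // float returns float (floor division preserves float type)

float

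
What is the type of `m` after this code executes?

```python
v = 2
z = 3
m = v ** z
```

int ** positive int returns int (2 ** 3 = 8)

int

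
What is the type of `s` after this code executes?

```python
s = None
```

None has type NoneType

NoneType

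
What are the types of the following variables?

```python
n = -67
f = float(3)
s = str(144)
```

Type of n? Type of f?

n is int; f is float

int, float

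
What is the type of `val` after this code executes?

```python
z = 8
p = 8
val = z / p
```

int / int always returns float in Python 3 (8 / 8 = 1)

float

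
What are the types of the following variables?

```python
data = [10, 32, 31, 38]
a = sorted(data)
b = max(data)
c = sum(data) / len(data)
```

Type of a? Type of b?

sorted() returns list; max of ints returns int

list, int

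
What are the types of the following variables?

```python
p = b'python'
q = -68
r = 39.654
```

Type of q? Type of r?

q is int; r is float

int, float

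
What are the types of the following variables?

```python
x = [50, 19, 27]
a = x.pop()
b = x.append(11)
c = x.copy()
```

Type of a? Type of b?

list.pop() returns the element (int); list.append() returns None

int, NoneType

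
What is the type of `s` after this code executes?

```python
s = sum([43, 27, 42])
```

sum() of ints returns int

int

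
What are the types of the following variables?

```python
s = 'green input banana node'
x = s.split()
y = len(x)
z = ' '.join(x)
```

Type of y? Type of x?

len() returns int; str.split() returns list

int, list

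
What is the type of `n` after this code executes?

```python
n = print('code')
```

print() returns None

NoneType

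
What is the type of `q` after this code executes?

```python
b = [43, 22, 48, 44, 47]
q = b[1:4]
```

Slicing a list always returns a list

list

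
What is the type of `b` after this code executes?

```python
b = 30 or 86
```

'or' returns the first truthy value (30, which is int)

int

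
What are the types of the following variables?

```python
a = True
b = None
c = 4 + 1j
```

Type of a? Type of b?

a is bool; b is NoneType

bool, NoneType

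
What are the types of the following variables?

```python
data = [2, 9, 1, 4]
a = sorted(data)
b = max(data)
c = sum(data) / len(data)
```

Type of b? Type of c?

max of ints returns int; int / int returns float

int, float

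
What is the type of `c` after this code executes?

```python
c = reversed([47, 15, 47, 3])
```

reversed() on a list returns a list_reverseiterator

list_reverseiterator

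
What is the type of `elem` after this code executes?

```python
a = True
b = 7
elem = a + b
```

bool + int returns int (True is 1, so 1 + 7 = 8)

int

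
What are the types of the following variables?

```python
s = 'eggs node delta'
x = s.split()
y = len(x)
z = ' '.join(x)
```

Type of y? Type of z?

len() returns int; str.join() returns str

int, str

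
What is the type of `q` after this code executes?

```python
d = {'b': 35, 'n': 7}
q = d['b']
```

Accessing dict[str, int] with key 'b' returns int value 35

int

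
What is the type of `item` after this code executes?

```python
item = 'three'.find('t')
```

str.find() returns int (index, or -1)

int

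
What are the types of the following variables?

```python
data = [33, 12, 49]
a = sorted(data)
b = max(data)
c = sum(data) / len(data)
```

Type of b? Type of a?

max of ints returns int; sorted() returns list

int, list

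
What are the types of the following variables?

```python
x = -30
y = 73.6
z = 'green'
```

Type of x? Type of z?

x is int; z is str

int, str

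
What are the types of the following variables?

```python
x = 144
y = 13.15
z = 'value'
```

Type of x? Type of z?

x is int; z is str

int, str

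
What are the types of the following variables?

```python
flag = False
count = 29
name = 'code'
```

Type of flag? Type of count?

flag is bool; count is int

bool, int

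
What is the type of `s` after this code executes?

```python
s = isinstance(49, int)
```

isinstance() returns bool

bool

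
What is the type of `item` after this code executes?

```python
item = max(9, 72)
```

max() of ints returns int

int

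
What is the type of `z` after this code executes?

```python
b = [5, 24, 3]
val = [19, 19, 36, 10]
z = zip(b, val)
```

zip() returns a zip iterator object

zip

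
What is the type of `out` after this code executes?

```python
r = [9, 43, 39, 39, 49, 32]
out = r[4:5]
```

Slicing a list always returns a list

list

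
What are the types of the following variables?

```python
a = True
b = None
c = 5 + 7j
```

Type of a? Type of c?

a is bool; c is complex

bool, complex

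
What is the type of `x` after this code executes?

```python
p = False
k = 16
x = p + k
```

bool + int returns int (False is 0, so 0 + 16 = 16)

int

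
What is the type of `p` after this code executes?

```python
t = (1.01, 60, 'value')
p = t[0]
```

Index 0 of tuple is 1.01 which is float

float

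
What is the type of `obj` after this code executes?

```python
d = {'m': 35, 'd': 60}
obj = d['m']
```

Accessing dict[str, int] with key 'm' returns int value 35

int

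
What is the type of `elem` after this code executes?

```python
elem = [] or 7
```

'or' returns first truthy value (7, which is int)

int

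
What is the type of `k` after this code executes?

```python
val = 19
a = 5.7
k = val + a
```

int + float returns float (19 + 5.7 = 24.7)

float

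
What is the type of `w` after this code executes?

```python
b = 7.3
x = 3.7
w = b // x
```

float // float returns float (floor division preserves float type)

float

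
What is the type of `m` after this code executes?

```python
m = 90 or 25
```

'or' returns the first truthy value (90, which is int)

int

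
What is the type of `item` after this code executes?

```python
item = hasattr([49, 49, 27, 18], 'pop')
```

hasattr() returns bool

bool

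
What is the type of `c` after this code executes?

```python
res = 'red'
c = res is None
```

'is' comparison returns bool

bool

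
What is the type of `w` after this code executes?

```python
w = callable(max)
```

callable() returns bool

bool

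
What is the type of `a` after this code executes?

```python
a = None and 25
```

'and' returns first falsy value (None)

NoneType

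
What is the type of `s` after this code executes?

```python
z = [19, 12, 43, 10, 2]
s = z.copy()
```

list.copy() returns list

list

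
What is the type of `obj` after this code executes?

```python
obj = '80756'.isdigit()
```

str.isdigit() returns bool

bool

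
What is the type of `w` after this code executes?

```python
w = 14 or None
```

'or' returns first truthy value (14, int)

int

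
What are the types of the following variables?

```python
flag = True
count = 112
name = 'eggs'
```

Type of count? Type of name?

count is int; name is str

int, str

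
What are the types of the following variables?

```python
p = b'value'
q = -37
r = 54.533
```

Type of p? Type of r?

p is bytes; r is float

bytes, float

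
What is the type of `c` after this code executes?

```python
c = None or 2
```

'or' with None returns the other value (2, int)

int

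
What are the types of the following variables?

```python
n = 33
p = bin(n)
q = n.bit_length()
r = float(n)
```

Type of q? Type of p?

int.bit_length() returns int; bin() returns str

int, str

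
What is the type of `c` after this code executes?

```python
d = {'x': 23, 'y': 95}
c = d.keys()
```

.keys() returns a dict_keys view object

dict_keys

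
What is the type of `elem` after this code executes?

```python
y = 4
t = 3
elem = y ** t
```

int ** positive int returns int (4 ** 3 = 64)

int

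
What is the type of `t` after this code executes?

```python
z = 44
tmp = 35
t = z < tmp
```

Comparison operators return bool

bool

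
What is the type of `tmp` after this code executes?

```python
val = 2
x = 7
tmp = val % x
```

int % int returns int (2 % 7 = 2)

int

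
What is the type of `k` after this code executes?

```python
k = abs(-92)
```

abs() of int returns int

int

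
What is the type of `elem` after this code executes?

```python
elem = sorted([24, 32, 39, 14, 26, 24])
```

sorted() always returns list

list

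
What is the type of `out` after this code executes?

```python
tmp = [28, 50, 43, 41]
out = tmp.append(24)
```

list.append() returns None (mutates in place)

NoneType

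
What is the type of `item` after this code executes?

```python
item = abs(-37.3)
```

abs() of float returns float

float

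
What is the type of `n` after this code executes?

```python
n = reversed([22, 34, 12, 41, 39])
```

reversed() on a list returns a list_reverseiterator

list_reverseiterator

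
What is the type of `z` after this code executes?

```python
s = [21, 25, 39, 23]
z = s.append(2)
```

list.append() returns None (mutates in place)

NoneType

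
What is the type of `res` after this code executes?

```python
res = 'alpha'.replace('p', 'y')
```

str.replace() returns str

str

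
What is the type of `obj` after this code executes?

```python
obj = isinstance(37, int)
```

isinstance() returns bool

bool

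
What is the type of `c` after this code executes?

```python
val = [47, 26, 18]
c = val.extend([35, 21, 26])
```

list.extend() returns None

NoneType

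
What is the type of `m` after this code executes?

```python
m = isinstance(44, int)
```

isinstance() returns bool

bool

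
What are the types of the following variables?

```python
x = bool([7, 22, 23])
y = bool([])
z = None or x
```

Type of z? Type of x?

None or <bool> returns the bool; bool() returns bool

bool, bool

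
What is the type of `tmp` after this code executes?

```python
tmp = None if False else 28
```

Ternary: condition is False, else branch (28) taken → int

int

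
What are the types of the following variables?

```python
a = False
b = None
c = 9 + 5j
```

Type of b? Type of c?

b is NoneType; c is complex

NoneType, complex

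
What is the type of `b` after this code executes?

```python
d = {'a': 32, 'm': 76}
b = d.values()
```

.values() returns a dict_values view object

dict_values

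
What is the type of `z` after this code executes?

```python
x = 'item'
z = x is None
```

'is' comparison returns bool

bool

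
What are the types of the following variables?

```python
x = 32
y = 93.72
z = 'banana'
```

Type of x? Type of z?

x is int; z is str

int, str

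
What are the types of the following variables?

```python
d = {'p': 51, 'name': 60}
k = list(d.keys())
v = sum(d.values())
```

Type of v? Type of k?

sum of int values returns int; list(...) returns list

int, list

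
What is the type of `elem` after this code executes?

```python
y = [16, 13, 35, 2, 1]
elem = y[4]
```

Indexing a list of ints returns int (y[4] = 1)

int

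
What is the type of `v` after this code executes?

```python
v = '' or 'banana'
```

'or' returns first truthy value ('banana', which is str)

str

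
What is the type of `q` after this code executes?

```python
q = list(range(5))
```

list(range(...)) returns list

list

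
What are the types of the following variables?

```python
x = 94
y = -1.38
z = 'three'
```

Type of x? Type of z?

x is int; z is str

int, str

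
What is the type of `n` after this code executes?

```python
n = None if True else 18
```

Ternary: condition is True, if branch (None) taken → NoneType

NoneType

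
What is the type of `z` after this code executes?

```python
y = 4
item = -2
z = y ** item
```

int ** negative int returns float

float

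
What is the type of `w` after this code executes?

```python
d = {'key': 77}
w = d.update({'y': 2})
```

dict.update() returns None

NoneType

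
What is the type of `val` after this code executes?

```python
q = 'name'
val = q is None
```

'is' comparison returns bool

bool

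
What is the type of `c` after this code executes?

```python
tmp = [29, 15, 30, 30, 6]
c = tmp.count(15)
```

list.count() returns int

int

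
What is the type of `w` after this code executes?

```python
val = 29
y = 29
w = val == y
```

Equality comparison returns bool

bool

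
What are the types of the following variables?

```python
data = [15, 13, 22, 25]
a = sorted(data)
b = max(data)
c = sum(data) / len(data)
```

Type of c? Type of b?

int / int returns float; max of ints returns int

float, int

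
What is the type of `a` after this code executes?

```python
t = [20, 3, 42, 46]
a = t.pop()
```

list.pop() returns the popped element (int here)

int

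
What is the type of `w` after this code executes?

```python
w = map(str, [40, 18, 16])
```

map() returns a map iterator object

map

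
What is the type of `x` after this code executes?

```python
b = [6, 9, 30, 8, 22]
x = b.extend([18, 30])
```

list.extend() returns None

NoneType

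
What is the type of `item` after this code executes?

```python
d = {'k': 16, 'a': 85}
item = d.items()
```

dict.items() returns a dict_items view

dict_items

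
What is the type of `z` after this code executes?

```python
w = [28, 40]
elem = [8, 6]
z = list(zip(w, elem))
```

list(zip(...)) returns a list of tuples

list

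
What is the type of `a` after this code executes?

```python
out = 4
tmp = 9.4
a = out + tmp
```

int + float returns float (4 + 9.4 = 13.4)

float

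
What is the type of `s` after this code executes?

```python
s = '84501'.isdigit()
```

str.isdigit() returns bool

bool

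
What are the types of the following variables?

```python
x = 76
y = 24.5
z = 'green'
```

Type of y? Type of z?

y is float; z is str

float, str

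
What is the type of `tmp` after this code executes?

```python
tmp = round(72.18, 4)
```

round() with ndigits arg returns float

float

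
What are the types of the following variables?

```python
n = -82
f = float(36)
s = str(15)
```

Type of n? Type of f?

n is int; f is float

int, float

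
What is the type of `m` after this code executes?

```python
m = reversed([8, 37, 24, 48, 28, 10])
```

reversed() on a list returns a list_reverseiterator

list_reverseiterator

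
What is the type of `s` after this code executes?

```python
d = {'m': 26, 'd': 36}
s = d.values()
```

.values() returns a dict_values view object

dict_values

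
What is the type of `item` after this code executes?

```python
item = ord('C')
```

ord() returns int (Unicode code point)

int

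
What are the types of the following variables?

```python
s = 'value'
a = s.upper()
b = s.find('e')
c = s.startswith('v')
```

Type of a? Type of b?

str.upper() returns str; str.find() returns int

str, int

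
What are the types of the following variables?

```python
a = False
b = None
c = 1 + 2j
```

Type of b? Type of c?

b is NoneType; c is complex

NoneType, complex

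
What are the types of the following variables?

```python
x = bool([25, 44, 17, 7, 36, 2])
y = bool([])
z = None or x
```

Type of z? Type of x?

None or <bool> returns the bool; bool() returns bool

bool, bool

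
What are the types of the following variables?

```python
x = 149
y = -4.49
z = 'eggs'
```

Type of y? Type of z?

y is float; z is str

float, str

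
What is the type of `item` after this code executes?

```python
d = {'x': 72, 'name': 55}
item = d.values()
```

.values() returns a dict_values view object

dict_values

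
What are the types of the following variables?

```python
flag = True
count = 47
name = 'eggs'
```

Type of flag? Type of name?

flag is bool; name is str

bool, str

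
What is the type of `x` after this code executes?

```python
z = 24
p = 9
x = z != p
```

Comparison operators return bool

bool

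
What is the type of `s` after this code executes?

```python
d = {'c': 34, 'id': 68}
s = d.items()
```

dict.items() returns a dict_items view

dict_items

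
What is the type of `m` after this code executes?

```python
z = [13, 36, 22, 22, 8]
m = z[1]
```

Indexing a list of ints returns int (z[1] = 36)

int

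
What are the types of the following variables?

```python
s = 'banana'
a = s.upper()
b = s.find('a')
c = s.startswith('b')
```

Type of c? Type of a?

str.startswith() returns bool; str.upper() returns str

bool, str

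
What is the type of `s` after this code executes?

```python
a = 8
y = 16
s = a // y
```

int // int returns int (8 // 16 = 0)

int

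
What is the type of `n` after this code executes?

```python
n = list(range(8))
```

list(range(...)) returns list

list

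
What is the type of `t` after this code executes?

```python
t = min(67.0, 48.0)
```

min() of floats returns float

float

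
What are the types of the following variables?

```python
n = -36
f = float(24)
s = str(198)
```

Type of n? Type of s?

n is int; s is str

int, str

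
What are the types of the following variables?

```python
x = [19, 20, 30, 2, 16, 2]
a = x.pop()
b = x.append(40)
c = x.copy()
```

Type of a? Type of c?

list.pop() returns the element (int); list.copy() returns list

int, list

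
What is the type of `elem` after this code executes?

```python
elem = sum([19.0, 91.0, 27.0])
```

sum() of floats returns float

float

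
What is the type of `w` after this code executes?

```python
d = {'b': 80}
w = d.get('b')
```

dict.get() returns the value (int) when key is found

int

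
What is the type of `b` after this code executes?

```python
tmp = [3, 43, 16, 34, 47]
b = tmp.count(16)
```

list.count() returns int

int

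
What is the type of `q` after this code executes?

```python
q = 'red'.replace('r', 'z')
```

str.replace() returns str

str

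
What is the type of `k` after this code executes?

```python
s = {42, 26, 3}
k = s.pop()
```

Popping from a set of ints returns int

int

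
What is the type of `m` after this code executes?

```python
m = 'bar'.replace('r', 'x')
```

str.replace() returns str

str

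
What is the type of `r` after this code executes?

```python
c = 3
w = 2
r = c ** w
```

int ** positive int returns int (3 ** 2 = 9)

int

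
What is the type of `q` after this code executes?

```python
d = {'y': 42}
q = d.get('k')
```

dict.get() returns None when key 'k' is not found and no default given

NoneType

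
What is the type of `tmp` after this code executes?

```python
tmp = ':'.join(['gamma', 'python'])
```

str.join() returns str

str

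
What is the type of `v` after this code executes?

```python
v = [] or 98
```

'or' returns first truthy value (98, which is int)

int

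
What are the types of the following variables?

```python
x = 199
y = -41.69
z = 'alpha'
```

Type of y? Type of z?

y is float; z is str

float, str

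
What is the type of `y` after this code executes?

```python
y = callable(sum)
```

callable() returns bool

bool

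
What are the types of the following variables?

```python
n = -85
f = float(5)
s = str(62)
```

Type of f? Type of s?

f is float; s is str

float, str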